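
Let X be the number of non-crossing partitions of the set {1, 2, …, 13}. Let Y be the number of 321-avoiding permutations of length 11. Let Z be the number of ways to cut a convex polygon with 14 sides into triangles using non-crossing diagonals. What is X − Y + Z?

Non-crossing partitions of an n-element set are counted by C_n; here n = 13. So X = C_13 = 742900.
For any fixed pattern of length 3, the pattern-avoiding permutations of [11] number C_11. So Y = C_11 = 58786.
A convex 14-gon is triangulated into 12 triangles, and the number of such triangulations is the Catalan number C_{14−2} = C_12. So Z = C_12 = 208012.
X − Y + Z = 742900 − 58786 + 208012 = 892126.

892126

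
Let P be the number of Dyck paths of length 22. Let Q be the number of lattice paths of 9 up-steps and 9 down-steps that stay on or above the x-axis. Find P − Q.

53924

A Dyck path with 11 up-steps and 11 down-steps has semilength 11, so there are C_11 of them. So P = C_11 = 58786.
Paths of 9 up- and 9 down-steps that never dip below the axis are Dyck paths; their count is C_9. So Q = C_9 = 4862.
P − Q = 58786 − 4862 = 53924.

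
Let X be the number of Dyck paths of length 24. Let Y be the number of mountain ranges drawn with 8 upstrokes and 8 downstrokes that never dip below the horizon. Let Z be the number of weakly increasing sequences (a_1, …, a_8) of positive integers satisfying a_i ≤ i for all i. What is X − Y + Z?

Paths of 12 up- and 12 down-steps that never dip below the axis are Dyck paths; their count is C_12. So X = C_12 = 208012.
Dyck paths of semilength n (length 2n) are counted by C_n; here n = 8. So Y = C_8 = 1430.
Weakly increasing sequences with a_i ≤ i biject with Dyck paths of semilength 8, so there are C_8. So Z = C_8 = 1430.
X − Y + Z = 208012 − 1430 + 1430 = 208012.

208012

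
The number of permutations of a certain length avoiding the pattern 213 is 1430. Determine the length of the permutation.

Permutations of [n] avoiding a fixed length-3 pattern are counted by C_n. Since C_8 = 1430, the index is 8.

8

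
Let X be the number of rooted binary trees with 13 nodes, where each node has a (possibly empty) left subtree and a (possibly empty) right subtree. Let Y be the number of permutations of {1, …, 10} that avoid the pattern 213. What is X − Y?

726104

There are C_n binary search tree shapes on n keys; with n = 13 that is C_13. So X = C_13 = 742900.
For any fixed pattern of length 3, the pattern-avoiding permutations of [10] number C_10. So Y = C_10 = 16796.
X − Y = 742900 − 16796 = 726104.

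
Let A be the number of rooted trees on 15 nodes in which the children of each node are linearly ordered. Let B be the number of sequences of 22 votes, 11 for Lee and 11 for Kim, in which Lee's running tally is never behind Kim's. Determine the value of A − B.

A rooted plane tree on 15 nodes has 14 edges, and such trees are counted by C_14. So A = C_14 = 2674440.
Ballot sequences with n votes each where one side never trails are Dyck words, counted by C_n; here n = 11. So B = C_11 = 58786.
A − B = 2674440 − 58786 = 2615654.

2615654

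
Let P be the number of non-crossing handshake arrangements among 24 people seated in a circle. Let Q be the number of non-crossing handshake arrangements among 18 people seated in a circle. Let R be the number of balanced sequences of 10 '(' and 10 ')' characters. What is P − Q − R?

With 24 = 2·12 people, non-crossing handshake pairings are non-crossing perfect matchings on a circle, counted by C_12. So P = C_12 = 208012.
With 18 = 2·9 people, non-crossing handshake pairings are non-crossing perfect matchings on a circle, counted by C_9. So Q = C_9 = 4862.
A balanced arrangement of 10 bracket pairs is a Dyck word of semilength 10, so the count is C_10. So R = C_10 = 16796.
P − Q − R = 208012 − 4862 − 16796 = 186354.

186354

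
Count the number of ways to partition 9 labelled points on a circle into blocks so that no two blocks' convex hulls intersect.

The non-crossing partitions of [9] form a lattice of size C_9.
C_9 = 4862.

4862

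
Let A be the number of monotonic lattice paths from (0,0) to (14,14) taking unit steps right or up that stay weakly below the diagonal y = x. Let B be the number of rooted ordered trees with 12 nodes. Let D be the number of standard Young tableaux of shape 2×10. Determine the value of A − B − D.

2598858

Monotone paths in an n×n grid that stay weakly below the diagonal are counted by C_n; here n = 14. So A = C_14 = 2674440.
Rooted ordered (plane) trees on m nodes have m−1 edges and are counted by C_{m−1}; m = 12 gives C_11. So B = C_11 = 58786.
Standard Young tableaux of shape 2×n are counted by C_n; here n = 10. So D = C_10 = 16796.
A − B − D = 2674440 − 58786 − 16796 = 2598858.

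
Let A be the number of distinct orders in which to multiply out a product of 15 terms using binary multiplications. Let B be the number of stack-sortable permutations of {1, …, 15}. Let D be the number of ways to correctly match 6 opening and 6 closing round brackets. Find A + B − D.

12369153

Parenthesizations of m factors correspond to full binary trees with m leaves, counted by C_{m−1}; m = 15 gives C_14. So A = C_14 = 2674440.
By Knuth's characterisation, the stack-sortable permutations of length 15 are the 231-avoiders, numbering C_15. So B = C_15 = 9694845.
A balanced arrangement of 6 bracket pairs is a Dyck word of semilength 6, so the count is C_6. So D = C_6 = 132.
A + B − D = 2674440 + 9694845 − 132 = 12369153.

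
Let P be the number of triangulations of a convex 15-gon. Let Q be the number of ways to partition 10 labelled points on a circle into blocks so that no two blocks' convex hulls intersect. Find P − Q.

A convex 15-gon is triangulated into 13 triangles, and the number of such triangulations is the Catalan number C_{15−2} = C_13. So P = C_13 = 742900.
The non-crossing partitions of [10] form a lattice of size C_10. So Q = C_10 = 16796.
P − Q = 742900 − 16796 = 726104.

726104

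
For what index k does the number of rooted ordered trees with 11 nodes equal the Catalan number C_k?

Rooted ordered (plane) trees on m nodes have m−1 edges and are counted by C_{m−1}; m = 11 gives C_10.

10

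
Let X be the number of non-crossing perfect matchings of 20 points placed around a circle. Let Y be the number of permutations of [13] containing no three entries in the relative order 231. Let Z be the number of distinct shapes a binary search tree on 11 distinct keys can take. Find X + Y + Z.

818482

Pairing 20 circle points by 10 non-crossing chords gives C_10 matchings. So X = C_10 = 16796.
For any fixed pattern of length 3, the pattern-avoiding permutations of [13] number C_13. So Y = C_13 = 742900.
Rooted binary trees with 11 nodes (each child slot possibly empty) number C_11. So Z = C_11 = 58786.
X + Y + Z = 16796 + 742900 + 58786 = 818482.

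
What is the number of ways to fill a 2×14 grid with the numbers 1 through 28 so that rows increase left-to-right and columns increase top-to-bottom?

2674440

By the hook-length formula (or a Dyck-path bijection), SYT of shape 2×14 number C_14.
C_14 = C(28,14)/15 = 40116600/15 = 2674440.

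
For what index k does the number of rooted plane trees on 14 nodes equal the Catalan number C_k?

Rooted ordered (plane) trees on m nodes have m−1 edges and are counted by C_{m−1}; m = 14 gives C_13.

13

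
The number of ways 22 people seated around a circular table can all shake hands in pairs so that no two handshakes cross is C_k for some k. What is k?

With 22 = 2·11 people, non-crossing handshake pairings are non-crossing perfect matchings on a circle, counted by C_11.

11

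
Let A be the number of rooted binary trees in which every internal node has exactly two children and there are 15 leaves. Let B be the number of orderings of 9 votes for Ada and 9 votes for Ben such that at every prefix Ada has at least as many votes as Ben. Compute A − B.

2669578

A full binary tree with L leaves has L−1 internal nodes and is counted by C_{L−1}; L = 15 gives C_14. So A = C_14 = 2674440.
Ballot sequences with n votes each where one side never trails are Dyck words, counted by C_n; here n = 9. So B = C_9 = 4862.
A − B = 2674440 − 4862 = 2669578.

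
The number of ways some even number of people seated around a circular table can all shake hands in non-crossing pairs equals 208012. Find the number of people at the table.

24

Non-crossing handshake pairings of 2n people are counted by C_n, and C_12 = 208012.
So n = 12, and there are 2n = 24 people.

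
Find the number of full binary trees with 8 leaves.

Full binary trees with 8 leaves have 8−1 = 7 internal nodes, so there are C_7 of them.
C_7 = 429.

429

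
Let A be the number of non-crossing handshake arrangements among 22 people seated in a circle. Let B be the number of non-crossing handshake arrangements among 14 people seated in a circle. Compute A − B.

58357

Non-crossing handshake pairings of 2n people are counted by C_n; 22 people gives n = 11. So A = C_11 = 58786.
Non-crossing handshake pairings of 2n people are counted by C_n; 14 people gives n = 7. So B = C_7 = 429.
A − B = 58786 − 429 = 58357.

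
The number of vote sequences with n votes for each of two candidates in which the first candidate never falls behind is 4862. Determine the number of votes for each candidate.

9

Such ballot sequences with n votes each are counted by C_n. Since C_9 = 4862, the index is 9.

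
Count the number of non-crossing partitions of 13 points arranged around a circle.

742900

The non-crossing partitions of [13] form a lattice of size C_13.
C_13 = C(26,13)/14 = 10400600/14 = 742900.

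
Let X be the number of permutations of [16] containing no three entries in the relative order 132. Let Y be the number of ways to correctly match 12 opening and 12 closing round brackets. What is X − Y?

35149658

Permutations of [n] avoiding any single length-3 pattern are counted by C_n; here n = 16. So X = C_16 = 35357670.
With 12 pairs the number of balanced bracket strings is the Catalan number C_12. So Y = C_12 = 208012.
X − Y = 35357670 − 208012 = 35149658.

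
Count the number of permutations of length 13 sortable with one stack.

742900

Stack-sortable permutations are exactly the 231-avoiding ones, counted by C_n; here n = 13.
C_13 = 742900.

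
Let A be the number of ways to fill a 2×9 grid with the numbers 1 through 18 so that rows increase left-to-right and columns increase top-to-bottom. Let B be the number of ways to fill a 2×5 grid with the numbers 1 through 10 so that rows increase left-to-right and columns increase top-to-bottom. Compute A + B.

4904

Standard Young tableaux of shape 2×n are counted by C_n; here n = 9. So A = C_9 = 4862.
By the hook-length formula (or a Dyck-path bijection), SYT of shape 2×5 number C_5. So B = C_5 = 42.
A + B = 4862 + 42 = 4904.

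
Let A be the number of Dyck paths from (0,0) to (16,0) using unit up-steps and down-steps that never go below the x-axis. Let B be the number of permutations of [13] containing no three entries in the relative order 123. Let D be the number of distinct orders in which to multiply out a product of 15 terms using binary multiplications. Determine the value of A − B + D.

Paths of 8 up- and 8 down-steps that never dip below the axis are Dyck paths; their count is C_8. So A = C_8 = 1430.
Permutations of [n] avoiding any single length-3 pattern are counted by C_n; here n = 13. So B = C_13 = 742900.
Bracketing 15 factors into binary products is counted by C_{15−1} = C_14. So D = C_14 = 2674440.
A − B + D = 1430 − 742900 + 2674440 = 1932970.

1932970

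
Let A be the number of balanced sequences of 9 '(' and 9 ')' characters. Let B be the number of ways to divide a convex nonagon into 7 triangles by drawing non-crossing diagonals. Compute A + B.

5291

With 9 pairs the number of balanced bracket strings is the Catalan number C_9. So A = C_9 = 4862.
The number of triangulations of a 9-gon is the Catalan number C_7 (index = sides − 2). So B = C_7 = 429.
A + B = 4862 + 429 = 5291.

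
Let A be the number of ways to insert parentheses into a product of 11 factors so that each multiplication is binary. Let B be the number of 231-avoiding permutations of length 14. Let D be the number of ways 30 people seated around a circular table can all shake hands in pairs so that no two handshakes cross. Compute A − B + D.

Bracketing 11 factors into binary products is counted by C_{11−1} = C_10. So A = C_10 = 16796.
For any fixed pattern of length 3, the pattern-avoiding permutations of [14] number C_14. So B = C_14 = 2674440.
Non-crossing handshake pairings of 2n people are counted by C_n; 30 people gives n = 15. So D = C_15 = 9694845.
A − B + D = 16796 − 2674440 + 9694845 = 7037201.

7037201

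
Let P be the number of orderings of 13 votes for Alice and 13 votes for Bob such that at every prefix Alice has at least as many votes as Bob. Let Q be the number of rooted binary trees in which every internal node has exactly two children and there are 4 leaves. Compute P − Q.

Ballot sequences with n votes each where one side never trails are Dyck words, counted by C_n; here n = 13. So P = C_13 = 742900.
A full binary tree with L leaves has L−1 internal nodes and is counted by C_{L−1}; L = 4 gives C_3. So Q = C_3 = 5.
P − Q = 742900 − 5 = 742895.

742895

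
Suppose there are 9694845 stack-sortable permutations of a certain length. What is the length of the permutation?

15

Stack-sortable permutations of [n] are counted by C_n. The Catalan number equal to 9694845 is C_15.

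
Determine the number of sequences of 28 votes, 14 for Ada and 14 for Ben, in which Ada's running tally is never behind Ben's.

Reading a vote for the leader as '(' and for the other as ')' turns such a sequence into a balanced string of 14 pairs, so the count is C_14.
C_14 = C(28,14)/15 = 40116600/15 = 2674440.

2674440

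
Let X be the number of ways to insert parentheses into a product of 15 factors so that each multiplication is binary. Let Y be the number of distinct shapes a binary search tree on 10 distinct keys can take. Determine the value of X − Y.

Parenthesizations of m factors correspond to full binary trees with m leaves, counted by C_{m−1}; m = 15 gives C_14. So X = C_14 = 2674440.
There are C_n binary search tree shapes on n keys; with n = 10 that is C_10. So Y = C_10 = 16796.
X − Y = 2674440 − 16796 = 2657644.

2657644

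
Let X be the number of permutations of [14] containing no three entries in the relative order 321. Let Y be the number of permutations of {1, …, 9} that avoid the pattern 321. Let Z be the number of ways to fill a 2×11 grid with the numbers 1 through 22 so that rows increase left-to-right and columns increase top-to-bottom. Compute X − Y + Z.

2728364

For any fixed pattern of length 3, the pattern-avoiding permutations of [14] number C_14. So X = C_14 = 2674440.
Permutations of [n] avoiding any single length-3 pattern are counted by C_n; here n = 9. So Y = C_9 = 4862.
Standard Young tableaux of shape 2×n are counted by C_n; here n = 11. So Z = C_11 = 58786.
X − Y + Z = 2674440 − 4862 + 58786 = 2728364.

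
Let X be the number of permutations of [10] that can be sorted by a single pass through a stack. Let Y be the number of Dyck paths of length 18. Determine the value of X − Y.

By Knuth's characterisation, the stack-sortable permutations of length 10 are the 231-avoiders, numbering C_10. So X = C_10 = 16796.
Dyck paths of semilength n (length 2n) are counted by C_n; here n = 9. So Y = C_9 = 4862.
X − Y = 16796 − 4862 = 11934.

11934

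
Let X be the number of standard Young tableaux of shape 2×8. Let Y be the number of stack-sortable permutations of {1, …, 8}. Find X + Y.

By the hook-length formula (or a Dyck-path bijection), SYT of shape 2×8 number C_8. So X = C_8 = 1430.
Stack-sortable permutations are exactly the 231-avoiding ones, counted by C_n; here n = 8. So Y = C_8 = 1430.
X + Y = 1430 + 1430 = 2860.

2860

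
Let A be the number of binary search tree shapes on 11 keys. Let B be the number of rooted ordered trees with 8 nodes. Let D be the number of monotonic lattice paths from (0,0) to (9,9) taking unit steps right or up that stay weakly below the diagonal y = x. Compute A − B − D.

Rooted binary trees with 11 nodes (each child slot possibly empty) number C_11. So A = C_11 = 58786.
Rooted ordered (plane) trees on m nodes have m−1 edges and are counted by C_{m−1}; m = 8 gives C_7. So B = C_7 = 429.
Monotone paths in an n×n grid that stay weakly below the diagonal are counted by C_n; here n = 9. So D = C_9 = 4862.
A − B − D = 58786 − 429 − 4862 = 53495.

53495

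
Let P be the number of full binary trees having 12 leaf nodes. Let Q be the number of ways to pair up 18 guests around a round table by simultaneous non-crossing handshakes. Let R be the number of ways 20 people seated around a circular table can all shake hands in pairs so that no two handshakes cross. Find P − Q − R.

Full binary trees with 12 leaves have 12−1 = 11 internal nodes, so there are C_11 of them. So P = C_11 = 58786.
With 18 = 2·9 people, non-crossing handshake pairings are non-crossing perfect matchings on a circle, counted by C_9. So Q = C_9 = 4862.
Non-crossing handshake pairings of 2n people are counted by C_n; 20 people gives n = 10. So R = C_10 = 16796.
P − Q − R = 58786 − 4862 − 16796 = 37128.

37128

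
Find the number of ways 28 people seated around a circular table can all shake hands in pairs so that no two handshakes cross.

Non-crossing handshake pairings of 2n people are counted by C_n; 28 people gives n = 14.
C_14 = C(28,14)/15 = 40116600/15 = 2674440.

2674440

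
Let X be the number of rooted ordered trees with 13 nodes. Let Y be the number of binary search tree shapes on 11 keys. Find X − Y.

149226

A rooted plane tree on 13 nodes has 12 edges, and such trees are counted by C_12. So X = C_12 = 208012.
Rooted binary trees with 11 nodes (each child slot possibly empty) number C_11. So Y = C_11 = 58786.
X − Y = 208012 − 58786 = 149226.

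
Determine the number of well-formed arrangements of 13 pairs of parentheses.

With 13 pairs the number of balanced bracket strings is the Catalan number C_13.
C_13 = 742900.

742900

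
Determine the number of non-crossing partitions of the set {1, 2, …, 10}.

16796

The non-crossing partitions of [10] form a lattice of size C_10.
C_10 = C(20,10)/11 = 184756/11 = 16796.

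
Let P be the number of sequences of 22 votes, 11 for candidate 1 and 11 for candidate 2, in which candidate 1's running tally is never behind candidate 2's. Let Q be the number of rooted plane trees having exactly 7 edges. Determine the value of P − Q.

Ballot sequences with n votes each where one side never trails are Dyck words, counted by C_n; here n = 11. So P = C_11 = 58786.
A rooted plane tree with 7 edges has 8 nodes, and the count is C_7. So Q = C_7 = 429.
P − Q = 58786 − 429 = 58357.

58357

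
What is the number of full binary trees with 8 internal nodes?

1430

The number of full binary trees on 8 internal nodes is the Catalan number C_8.
C_8 = C(16,8)/9 = 12870/9 = 1430.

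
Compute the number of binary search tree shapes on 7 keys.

Binary trees (left/right distinguished) on n nodes are counted by C_n; here n = 7.
C_7 = 429.

429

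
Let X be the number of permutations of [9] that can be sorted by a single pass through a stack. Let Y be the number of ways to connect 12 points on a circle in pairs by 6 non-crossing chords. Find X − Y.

By Knuth's characterisation, the stack-sortable permutations of length 9 are the 231-avoiders, numbering C_9. So X = C_9 = 4862.
Pairing 12 circle points by 6 non-crossing chords gives C_6 matchings. So Y = C_6 = 132.
X − Y = 4862 − 132 = 4730.

4730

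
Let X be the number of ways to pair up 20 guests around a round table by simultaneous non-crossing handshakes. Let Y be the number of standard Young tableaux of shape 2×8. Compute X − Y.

15366

Non-crossing handshake pairings of 2n people are counted by C_n; 20 people gives n = 10. So X = C_10 = 16796.
By the hook-length formula (or a Dyck-path bijection), SYT of shape 2×8 number C_8. So Y = C_8 = 1430.
X − Y = 16796 − 1430 = 15366.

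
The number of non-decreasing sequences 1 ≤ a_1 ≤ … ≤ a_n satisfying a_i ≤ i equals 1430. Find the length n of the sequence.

Such sub-staircase sequences of length n are counted by C_n; 1430 = C_8.

8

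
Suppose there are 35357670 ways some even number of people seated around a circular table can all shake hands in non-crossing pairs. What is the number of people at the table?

32

Non-crossing handshake pairings of 2n people are counted by C_n. Since C_16 = 35357670, the index is 16.
So n = 16, and there are 2n = 32 people.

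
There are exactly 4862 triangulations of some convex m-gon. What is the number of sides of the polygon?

11

Triangulations of a convex m-gon are counted by C_{m−2}, and C_9 = 4862.
So m − 2 = 9, giving m = 11 sides.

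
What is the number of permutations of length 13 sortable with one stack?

By Knuth's characterisation, the stack-sortable permutations of length 13 are the 231-avoiders, numbering C_13.
C_13 = C(26,13)/14 = 10400600/14 = 742900.

742900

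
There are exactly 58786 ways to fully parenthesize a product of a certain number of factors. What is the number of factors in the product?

Parenthesizations of m factors are counted by C_{m−1}, and C_11 = 58786.
So the index is 11, and the number of factors is 11 + 1 = 12.

12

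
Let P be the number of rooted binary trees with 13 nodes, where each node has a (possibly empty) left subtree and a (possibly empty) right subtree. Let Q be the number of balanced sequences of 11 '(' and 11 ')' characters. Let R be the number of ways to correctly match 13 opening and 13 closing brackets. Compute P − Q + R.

1427014

Rooted binary trees with 13 nodes (each child slot possibly empty) number C_13. So P = C_13 = 742900.
Balanced strings of n pairs of brackets are counted by C_n; here n = 11. So Q = C_11 = 58786.
With 13 pairs the number of balanced bracket strings is the Catalan number C_13. So R = C_13 = 742900.
P − Q + R = 742900 − 58786 + 742900 = 1427014.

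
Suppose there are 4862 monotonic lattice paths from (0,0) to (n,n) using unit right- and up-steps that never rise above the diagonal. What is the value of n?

9

Such diagonal-avoiding paths in an n×n grid are counted by C_n; 4862 = C_9.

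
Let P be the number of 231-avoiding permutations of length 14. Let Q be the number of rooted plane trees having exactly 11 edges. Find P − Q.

For any fixed pattern of length 3, the pattern-avoiding permutations of [14] number C_14. So P = C_14 = 2674440.
Rooted ordered trees with n edges are counted by C_n; here n = 11. So Q = C_11 = 58786.
P − Q = 2674440 − 58786 = 2615654.

2615654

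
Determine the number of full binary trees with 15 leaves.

A full binary tree with L leaves has L−1 internal nodes and is counted by C_{L−1}; L = 15 gives C_14.
C_14 = C(28,14)/15 = 40116600/15 = 2674440.

2674440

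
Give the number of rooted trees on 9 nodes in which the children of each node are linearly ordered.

1430

Rooted ordered (plane) trees on m nodes have m−1 edges and are counted by C_{m−1}; m = 9 gives C_8.
C_8 = C_7 · 2(2·7+1)/(7+2) = 429 · 30/9 = 1430.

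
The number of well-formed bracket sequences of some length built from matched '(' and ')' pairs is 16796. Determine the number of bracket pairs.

10

Balanced strings of n bracket-pairs are counted by C_n, and C_10 = 16796.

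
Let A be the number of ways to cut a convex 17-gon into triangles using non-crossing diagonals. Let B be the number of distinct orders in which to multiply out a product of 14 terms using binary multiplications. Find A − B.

8951945

A convex 17-gon is triangulated into 15 triangles, and the number of such triangulations is the Catalan number C_{17−2} = C_15. So A = C_15 = 9694845.
Bracketing 14 factors into binary products is counted by C_{14−1} = C_13. So B = C_13 = 742900.
A − B = 9694845 − 742900 = 8951945.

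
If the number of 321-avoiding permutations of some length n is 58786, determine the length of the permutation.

Permutations of [n] avoiding a fixed length-3 pattern are counted by C_n, and C_11 = 58786.

11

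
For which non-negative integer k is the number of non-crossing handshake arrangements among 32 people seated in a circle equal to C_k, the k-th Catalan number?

16

Non-crossing handshake pairings of 2n people are counted by C_n; 32 people gives n = 16.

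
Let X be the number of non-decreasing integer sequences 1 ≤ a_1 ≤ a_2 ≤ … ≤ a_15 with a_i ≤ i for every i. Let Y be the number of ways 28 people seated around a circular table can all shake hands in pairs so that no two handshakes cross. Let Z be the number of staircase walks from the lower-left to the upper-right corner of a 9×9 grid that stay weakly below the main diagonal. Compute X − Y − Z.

Weakly increasing sequences with a_i ≤ i biject with Dyck paths of semilength 15, so there are C_15. So X = C_15 = 9694845.
With 28 = 2·14 people, non-crossing handshake pairings are non-crossing perfect matchings on a circle, counted by C_14. So Y = C_14 = 2674440.
Sub-diagonal monotone paths from (0,0) to (9,9) biject with Dyck paths of semilength 9, giving C_9. So Z = C_9 = 4862.
X − Y − Z = 9694845 − 2674440 − 4862 = 7015543.

7015543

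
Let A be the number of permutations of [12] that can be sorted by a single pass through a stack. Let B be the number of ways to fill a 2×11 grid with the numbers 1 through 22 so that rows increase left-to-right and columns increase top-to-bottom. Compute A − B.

Stack-sortable permutations are exactly the 231-avoiding ones, counted by C_n; here n = 12. So A = C_12 = 208012.
Standard Young tableaux of shape 2×n are counted by C_n; here n = 11. So B = C_11 = 58786.
A − B = 208012 − 58786 = 149226.

149226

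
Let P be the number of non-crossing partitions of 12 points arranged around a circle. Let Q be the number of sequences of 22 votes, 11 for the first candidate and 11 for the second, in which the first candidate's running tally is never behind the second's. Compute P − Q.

Non-crossing partitions of an n-element set are counted by C_n; here n = 12. So P = C_12 = 208012.
Reading a vote for the leader as '(' and for the other as ')' turns such a sequence into a balanced string of 11 pairs, so the count is C_11. So Q = C_11 = 58786.
P − Q = 208012 − 58786 = 149226.

149226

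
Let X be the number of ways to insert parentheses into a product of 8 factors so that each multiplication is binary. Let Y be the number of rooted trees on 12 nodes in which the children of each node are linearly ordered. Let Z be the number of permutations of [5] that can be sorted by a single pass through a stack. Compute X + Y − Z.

59173

Ways to associate a product of 8 factors correspond to binary trees on 8 leaves, so the count is C_7. So X = C_7 = 429.
A rooted plane tree on 12 nodes has 11 edges, and such trees are counted by C_11. So Y = C_11 = 58786.
Stack-sortable permutations are exactly the 231-avoiding ones, counted by C_n; here n = 5. So Z = C_5 = 42.
X + Y − Z = 429 + 58786 − 42 = 59173.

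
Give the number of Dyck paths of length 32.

35357670

Dyck paths of semilength n (length 2n) are counted by C_n; here n = 16.
C_16 = C(32,16)/17 = 601080390/17 = 35357670.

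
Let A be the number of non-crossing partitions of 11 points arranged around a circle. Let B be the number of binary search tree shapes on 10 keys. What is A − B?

The non-crossing partitions of [11] form a lattice of size C_11. So A = C_11 = 58786.
Binary trees (left/right distinguished) on n nodes are counted by C_n; here n = 10. So B = C_10 = 16796.
A − B = 58786 − 16796 = 41990.

41990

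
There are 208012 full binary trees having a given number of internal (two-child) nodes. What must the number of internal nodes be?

Full binary trees with n internal nodes are counted by C_n. Since C_12 = 208012, the index is 12.

12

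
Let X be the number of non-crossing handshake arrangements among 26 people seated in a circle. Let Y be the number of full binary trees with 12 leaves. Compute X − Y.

684114

Non-crossing handshake pairings of 2n people are counted by C_n; 26 people gives n = 13. So X = C_13 = 742900.
A full binary tree with L leaves has L−1 internal nodes and is counted by C_{L−1}; L = 12 gives C_11. So Y = C_11 = 58786.
X − Y = 742900 − 58786 = 684114.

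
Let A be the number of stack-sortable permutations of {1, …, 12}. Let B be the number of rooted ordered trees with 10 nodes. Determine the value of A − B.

203150

Stack-sortable permutations are exactly the 231-avoiding ones, counted by C_n; here n = 12. So A = C_12 = 208012.
A rooted plane tree on 10 nodes has 9 edges, and such trees are counted by C_9. So B = C_9 = 4862.
A − B = 208012 − 4862 = 203150.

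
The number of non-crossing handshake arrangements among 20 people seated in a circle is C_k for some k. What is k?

10

With 20 = 2·10 people, non-crossing handshake pairings are non-crossing perfect matchings on a circle, counted by C_10.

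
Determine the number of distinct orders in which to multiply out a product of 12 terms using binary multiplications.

Parenthesizations of m factors correspond to full binary trees with m leaves, counted by C_{m−1}; m = 12 gives C_11.
C_11 = C(22,11)/12 = 705432/12 = 58786.

58786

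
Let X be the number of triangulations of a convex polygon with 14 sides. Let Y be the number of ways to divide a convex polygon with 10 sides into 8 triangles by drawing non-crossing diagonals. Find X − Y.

The number of triangulations of a 14-gon is the Catalan number C_12 (index = sides − 2). So X = C_12 = 208012.
Triangulations of a convex m-gon are counted by C_{m−2}; with m = 10 this is C_8. So Y = C_8 = 1430.
X − Y = 208012 − 1430 = 206582.

206582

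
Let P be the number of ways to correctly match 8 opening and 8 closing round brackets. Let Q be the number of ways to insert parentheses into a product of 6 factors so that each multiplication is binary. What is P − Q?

With 8 pairs the number of balanced bracket strings is the Catalan number C_8. So P = C_8 = 1430.
Ways to associate a product of 6 factors correspond to binary trees on 6 leaves, so the count is C_5. So Q = C_5 = 42.
P − Q = 1430 − 42 = 1388.

1388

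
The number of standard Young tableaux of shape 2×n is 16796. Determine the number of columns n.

10

Standard Young tableaux of shape 2×n are counted by C_n; 16796 = C_10.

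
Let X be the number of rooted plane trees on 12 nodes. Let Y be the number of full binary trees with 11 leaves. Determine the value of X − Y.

41990

Rooted ordered (plane) trees on m nodes have m−1 edges and are counted by C_{m−1}; m = 12 gives C_11. So X = C_11 = 58786.
A full binary tree with L leaves has L−1 internal nodes and is counted by C_{L−1}; L = 11 gives C_10. So Y = C_10 = 16796.
X − Y = 58786 − 16796 = 41990.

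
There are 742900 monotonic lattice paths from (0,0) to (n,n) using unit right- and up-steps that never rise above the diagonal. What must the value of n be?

Such diagonal-avoiding paths in an n×n grid are counted by C_n; 742900 = C_13.

13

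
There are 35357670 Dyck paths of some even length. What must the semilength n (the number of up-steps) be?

16

Dyck paths of semilength n are counted by C_n. The Catalan number equal to 35357670 is C_16.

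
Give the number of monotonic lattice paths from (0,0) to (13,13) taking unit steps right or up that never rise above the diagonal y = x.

742900

Sub-diagonal monotone paths from (0,0) to (13,13) biject with Dyck paths of semilength 13, giving C_13.
C_13 = C(26,13)/14 = 10400600/14 = 742900.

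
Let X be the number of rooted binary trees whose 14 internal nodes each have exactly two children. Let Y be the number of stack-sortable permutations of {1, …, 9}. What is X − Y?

2669578

Full binary trees with n internal nodes are counted by C_n; here n = 14. So X = C_14 = 2674440.
By Knuth's characterisation, the stack-sortable permutations of length 9 are the 231-avoiders, numbering C_9. So Y = C_9 = 4862.
X − Y = 2674440 − 4862 = 2669578.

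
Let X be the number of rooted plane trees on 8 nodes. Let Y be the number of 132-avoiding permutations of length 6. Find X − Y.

Rooted ordered (plane) trees on m nodes have m−1 edges and are counted by C_{m−1}; m = 8 gives C_7. So X = C_7 = 429.
For any fixed pattern of length 3, the pattern-avoiding permutations of [6] number C_6. So Y = C_6 = 132.
X − Y = 429 − 132 = 297.

297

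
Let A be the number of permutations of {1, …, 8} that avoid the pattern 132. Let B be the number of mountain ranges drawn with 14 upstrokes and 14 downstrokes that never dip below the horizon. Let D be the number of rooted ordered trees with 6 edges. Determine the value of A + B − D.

2675738

Permutations of [n] avoiding any single length-3 pattern are counted by C_n; here n = 8. So A = C_8 = 1430.
Paths of 14 up- and 14 down-steps that never dip below the axis are Dyck paths; their count is C_14. So B = C_14 = 2674440.
A rooted plane tree with 6 edges has 7 nodes, and the count is C_6. So D = C_6 = 132.
A + B − D = 1430 + 2674440 − 132 = 2675738.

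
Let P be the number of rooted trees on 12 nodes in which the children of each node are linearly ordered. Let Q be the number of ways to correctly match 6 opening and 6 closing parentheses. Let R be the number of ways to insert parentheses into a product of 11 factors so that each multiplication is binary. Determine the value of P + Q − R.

42122

A rooted plane tree on 12 nodes has 11 edges, and such trees are counted by C_11. So P = C_11 = 58786.
With 6 pairs the number of balanced bracket strings is the Catalan number C_6. So Q = C_6 = 132.
Ways to associate a product of 11 factors correspond to binary trees on 11 leaves, so the count is C_10. So R = C_10 = 16796.
P + Q − R = 58786 + 132 − 16796 = 42122.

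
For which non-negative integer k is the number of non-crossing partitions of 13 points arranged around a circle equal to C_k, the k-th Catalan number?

13

The non-crossing partitions of [13] form a lattice of size C_13.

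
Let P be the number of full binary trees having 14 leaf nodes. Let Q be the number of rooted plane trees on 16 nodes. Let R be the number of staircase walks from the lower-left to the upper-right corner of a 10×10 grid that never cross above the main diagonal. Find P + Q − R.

Full binary trees with 14 leaves have 14−1 = 13 internal nodes, so there are C_13 of them. So P = C_13 = 742900.
A rooted plane tree on 16 nodes has 15 edges, and such trees are counted by C_15. So Q = C_15 = 9694845.
Monotone paths in an n×n grid that stay weakly below the diagonal are counted by C_n; here n = 10. So R = C_10 = 16796.
P + Q − R = 742900 + 9694845 − 16796 = 10420949.

10420949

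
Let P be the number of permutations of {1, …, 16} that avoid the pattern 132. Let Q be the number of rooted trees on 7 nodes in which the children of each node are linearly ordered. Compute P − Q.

35357538

For any fixed pattern of length 3, the pattern-avoiding permutations of [16] number C_16. So P = C_16 = 35357670.
Rooted ordered (plane) trees on m nodes have m−1 edges and are counted by C_{m−1}; m = 7 gives C_6. So Q = C_6 = 132.
P − Q = 35357670 − 132 = 35357538.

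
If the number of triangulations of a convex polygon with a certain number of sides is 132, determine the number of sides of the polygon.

8

Triangulations of a convex m-gon are counted by C_{m−2}; 132 = C_6.
So m − 2 = 6, giving m = 8 sides.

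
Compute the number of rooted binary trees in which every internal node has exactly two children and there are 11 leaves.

16796

A full binary tree with L leaves has L−1 internal nodes and is counted by C_{L−1}; L = 11 gives C_10.
C_10 = C_9 · 2(2·9+1)/(9+2) = 4862 · 38/11 = 16796.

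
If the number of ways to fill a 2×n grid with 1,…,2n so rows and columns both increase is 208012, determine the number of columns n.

Standard Young tableaux of shape 2×n are counted by C_n; 208012 = C_12.

12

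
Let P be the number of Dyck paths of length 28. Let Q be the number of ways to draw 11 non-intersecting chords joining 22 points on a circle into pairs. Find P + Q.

2733226

A Dyck path with 14 up-steps and 14 down-steps has semilength 14, so there are C_14 of them. So P = C_14 = 2674440.
Non-crossing perfect matchings of 2n points on a circle are counted by C_n; with 22 points, n = 11. So Q = C_11 = 58786.
P + Q = 2674440 + 58786 = 2733226.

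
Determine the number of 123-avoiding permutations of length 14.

2674440

Permutations of [n] avoiding any single length-3 pattern are counted by C_n; here n = 14.
C_14 = C(28,14)/15 = 40116600/15 = 2674440.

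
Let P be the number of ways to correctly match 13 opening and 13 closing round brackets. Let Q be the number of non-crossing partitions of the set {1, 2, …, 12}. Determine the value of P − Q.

With 13 pairs the number of balanced bracket strings is the Catalan number C_13. So P = C_13 = 742900.
The non-crossing partitions of [12] form a lattice of size C_12. So Q = C_12 = 208012.
P − Q = 742900 − 208012 = 534888.

534888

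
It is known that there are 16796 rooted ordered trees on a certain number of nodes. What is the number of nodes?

11

Rooted ordered trees on m nodes are counted by C_{m−1}. Since C_10 = 16796, the index is 10.
So the index is 10, and the number of nodes is 10 + 1 = 11.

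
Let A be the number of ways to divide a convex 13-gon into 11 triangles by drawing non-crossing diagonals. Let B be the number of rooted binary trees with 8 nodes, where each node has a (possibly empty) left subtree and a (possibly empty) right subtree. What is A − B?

57356

Triangulations of a convex m-gon are counted by C_{m−2}; with m = 13 this is C_11. So A = C_11 = 58786.
Binary trees (left/right distinguished) on n nodes are counted by C_n; here n = 8. So B = C_8 = 1430.
A − B = 58786 − 1430 = 57356.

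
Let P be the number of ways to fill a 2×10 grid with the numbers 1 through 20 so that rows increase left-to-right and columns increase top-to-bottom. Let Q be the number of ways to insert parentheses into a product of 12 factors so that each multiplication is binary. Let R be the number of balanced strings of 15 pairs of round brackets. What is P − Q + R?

9652855

Standard Young tableaux of shape 2×n are counted by C_n; here n = 10. So P = C_10 = 16796.
Bracketing 12 factors into binary products is counted by C_{12−1} = C_11. So Q = C_11 = 58786.
Balanced strings of n pairs of brackets are counted by C_n; here n = 15. So R = C_15 = 9694845.
P − Q + R = 16796 − 58786 + 9694845 = 9652855.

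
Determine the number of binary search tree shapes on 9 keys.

4862

Rooted binary trees with 9 nodes (each child slot possibly empty) number C_9.
C_9 = C(18,9)/10 = 48620/10 = 4862.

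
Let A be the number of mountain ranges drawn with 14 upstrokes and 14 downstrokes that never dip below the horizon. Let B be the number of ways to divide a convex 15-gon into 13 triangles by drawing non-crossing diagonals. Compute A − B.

1931540

A Dyck path with 14 up-steps and 14 down-steps has semilength 14, so there are C_14 of them. So A = C_14 = 2674440.
The number of triangulations of a 15-gon is the Catalan number C_13 (index = sides − 2). So B = C_13 = 742900.
A − B = 2674440 − 742900 = 1931540.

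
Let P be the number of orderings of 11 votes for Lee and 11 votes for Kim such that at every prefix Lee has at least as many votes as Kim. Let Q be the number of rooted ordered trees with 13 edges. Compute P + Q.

801686

Reading a vote for the leader as '(' and for the other as ')' turns such a sequence into a balanced string of 11 pairs, so the count is C_11. So P = C_11 = 58786.
Rooted ordered trees with n edges are counted by C_n; here n = 13. So Q = C_13 = 742900.
P + Q = 58786 + 742900 = 801686.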